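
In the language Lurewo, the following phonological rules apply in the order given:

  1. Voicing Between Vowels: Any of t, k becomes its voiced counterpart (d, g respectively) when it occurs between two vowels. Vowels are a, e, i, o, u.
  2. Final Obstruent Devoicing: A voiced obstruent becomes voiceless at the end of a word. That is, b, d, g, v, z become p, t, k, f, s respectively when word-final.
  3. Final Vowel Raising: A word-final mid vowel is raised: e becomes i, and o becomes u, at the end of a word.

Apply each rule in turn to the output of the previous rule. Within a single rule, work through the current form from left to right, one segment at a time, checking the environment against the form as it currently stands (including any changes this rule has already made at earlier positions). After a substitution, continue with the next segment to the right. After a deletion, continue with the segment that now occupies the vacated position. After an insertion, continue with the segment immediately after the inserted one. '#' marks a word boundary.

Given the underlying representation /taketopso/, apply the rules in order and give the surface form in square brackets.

[tagedopsu]

1 Voicing Between Vowels: [taketopso] → [tagedopso]
2 Final Obstruent Devoicing: no change — [tagedopso]
3 Final Vowel Raising: [tagedopso] → [tagedopsu]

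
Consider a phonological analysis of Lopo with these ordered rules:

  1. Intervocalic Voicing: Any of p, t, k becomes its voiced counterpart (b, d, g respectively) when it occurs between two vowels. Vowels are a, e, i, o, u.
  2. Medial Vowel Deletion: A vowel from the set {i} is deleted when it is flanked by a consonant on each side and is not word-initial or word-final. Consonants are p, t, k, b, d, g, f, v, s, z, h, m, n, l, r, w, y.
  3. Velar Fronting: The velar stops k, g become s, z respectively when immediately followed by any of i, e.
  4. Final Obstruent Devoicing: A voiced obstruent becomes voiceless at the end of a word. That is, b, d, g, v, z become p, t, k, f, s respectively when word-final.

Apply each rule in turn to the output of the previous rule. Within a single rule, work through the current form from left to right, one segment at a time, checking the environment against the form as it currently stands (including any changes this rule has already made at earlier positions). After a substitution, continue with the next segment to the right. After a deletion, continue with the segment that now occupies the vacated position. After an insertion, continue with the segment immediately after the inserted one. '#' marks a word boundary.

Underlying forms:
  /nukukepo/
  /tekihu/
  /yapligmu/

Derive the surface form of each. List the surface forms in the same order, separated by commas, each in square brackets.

/nukukepo/:
  1 Intervocalic Voicing: [nukukepo] → [nugugebo]
  2 Medial Vowel Deletion: no change — [nugugebo]
  3 Velar Fronting: [nugugebo] → [nuguzebo]
  4 Final Obstruent Devoicing: no change — [nuguzebo]
/tekihu/:
  1 Intervocalic Voicing: [tekihu] → [tegihu]
  2 Medial Vowel Deletion: [tegihu] → [teghu]
  3 Velar Fronting: no change — [teghu]
  4 Final Obstruent Devoicing: no change — [teghu]
/yapligmu/:
  1 Intervocalic Voicing: no change — [yapligmu]
  2 Medial Vowel Deletion: [yapligmu] → [yaplgmu]
  3 Velar Fronting: no change — [yaplgmu]
  4 Final Obstruent Devoicing: no change — [yaplgmu]

[nuguzebo], [teghu], [yaplgmu]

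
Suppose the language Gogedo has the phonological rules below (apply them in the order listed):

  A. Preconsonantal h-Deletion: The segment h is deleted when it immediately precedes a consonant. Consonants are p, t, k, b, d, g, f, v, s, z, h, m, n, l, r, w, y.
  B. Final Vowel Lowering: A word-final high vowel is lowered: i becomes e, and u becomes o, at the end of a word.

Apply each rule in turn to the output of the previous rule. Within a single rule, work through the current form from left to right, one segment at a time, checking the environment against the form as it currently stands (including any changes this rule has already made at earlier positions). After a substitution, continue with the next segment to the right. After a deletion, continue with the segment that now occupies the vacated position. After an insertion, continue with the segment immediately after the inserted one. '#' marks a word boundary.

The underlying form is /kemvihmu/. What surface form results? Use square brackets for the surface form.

A Preconsonantal h-Deletion: [kemvihmu] → [kemvimu]
B Final Vowel Lowering: [kemvimu] → [kemvimo]

[kemvimo]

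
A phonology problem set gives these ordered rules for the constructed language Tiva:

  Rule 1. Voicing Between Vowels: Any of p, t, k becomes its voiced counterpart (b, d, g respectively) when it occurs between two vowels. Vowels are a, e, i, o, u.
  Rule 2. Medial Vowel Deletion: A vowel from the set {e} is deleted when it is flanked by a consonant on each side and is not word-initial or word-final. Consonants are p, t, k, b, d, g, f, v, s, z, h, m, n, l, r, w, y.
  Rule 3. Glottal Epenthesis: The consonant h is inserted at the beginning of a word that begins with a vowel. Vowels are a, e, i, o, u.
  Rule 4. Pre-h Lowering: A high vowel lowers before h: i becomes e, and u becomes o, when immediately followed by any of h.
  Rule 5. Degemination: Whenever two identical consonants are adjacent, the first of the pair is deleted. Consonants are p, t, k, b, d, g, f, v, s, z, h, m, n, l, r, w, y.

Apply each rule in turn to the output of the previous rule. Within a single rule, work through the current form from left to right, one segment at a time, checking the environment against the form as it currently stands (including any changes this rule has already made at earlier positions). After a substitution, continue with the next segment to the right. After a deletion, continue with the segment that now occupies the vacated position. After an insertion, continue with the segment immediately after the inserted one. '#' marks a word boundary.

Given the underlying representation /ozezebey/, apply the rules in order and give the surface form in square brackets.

[hozby]

Rule 1 Voicing Between Vowels: no change — [ozezebey]
Rule 2 Medial Vowel Deletion: [ozezebey] → [ozzby]
Rule 3 Glottal Epenthesis: [ozzby] → [hozzby]
Rule 4 Pre-h Lowering: no change — [hozzby]
Rule 5 Degemination: [hozzby] → [hozby]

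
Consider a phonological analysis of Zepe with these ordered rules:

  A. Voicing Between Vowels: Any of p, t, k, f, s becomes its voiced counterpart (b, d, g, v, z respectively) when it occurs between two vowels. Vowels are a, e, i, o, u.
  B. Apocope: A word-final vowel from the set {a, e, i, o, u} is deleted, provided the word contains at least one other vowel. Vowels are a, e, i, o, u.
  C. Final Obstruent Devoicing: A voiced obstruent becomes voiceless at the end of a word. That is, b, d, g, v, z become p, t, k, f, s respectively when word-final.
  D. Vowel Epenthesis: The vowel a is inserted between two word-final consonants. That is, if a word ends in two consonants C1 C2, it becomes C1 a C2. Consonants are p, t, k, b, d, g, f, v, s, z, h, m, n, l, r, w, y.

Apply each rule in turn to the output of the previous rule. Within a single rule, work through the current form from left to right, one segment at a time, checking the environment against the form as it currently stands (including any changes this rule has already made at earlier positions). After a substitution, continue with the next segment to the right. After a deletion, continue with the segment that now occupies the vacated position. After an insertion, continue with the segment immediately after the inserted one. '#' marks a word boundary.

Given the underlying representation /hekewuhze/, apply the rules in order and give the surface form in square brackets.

A Voicing Between Vowels: [hekewuhze] → [hegewuhze]
B Apocope: [hegewuhze] → [hegewuhz]
C Final Obstruent Devoicing: [hegewuhz] → [hegewuhs]
D Vowel Epenthesis: [hegewuhs] → [hegewuhas]

[hegewuhas]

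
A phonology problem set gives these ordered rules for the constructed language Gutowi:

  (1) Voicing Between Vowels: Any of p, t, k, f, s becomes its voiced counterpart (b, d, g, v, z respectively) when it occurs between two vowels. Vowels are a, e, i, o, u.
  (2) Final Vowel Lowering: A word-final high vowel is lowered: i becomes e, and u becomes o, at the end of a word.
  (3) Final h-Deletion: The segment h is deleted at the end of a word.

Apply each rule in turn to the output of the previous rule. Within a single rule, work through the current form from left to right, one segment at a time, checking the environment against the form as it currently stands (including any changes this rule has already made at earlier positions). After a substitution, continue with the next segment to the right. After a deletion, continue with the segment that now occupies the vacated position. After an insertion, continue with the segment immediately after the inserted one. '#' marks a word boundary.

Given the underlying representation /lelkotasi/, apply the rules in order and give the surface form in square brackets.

(1) Voicing Between Vowels: [lelkotasi] → [lelkodazi]
(2) Final Vowel Lowering: [lelkodazi] → [lelkodaze]
(3) Final h-Deletion: no change — [lelkodaze]

[lelkodaze]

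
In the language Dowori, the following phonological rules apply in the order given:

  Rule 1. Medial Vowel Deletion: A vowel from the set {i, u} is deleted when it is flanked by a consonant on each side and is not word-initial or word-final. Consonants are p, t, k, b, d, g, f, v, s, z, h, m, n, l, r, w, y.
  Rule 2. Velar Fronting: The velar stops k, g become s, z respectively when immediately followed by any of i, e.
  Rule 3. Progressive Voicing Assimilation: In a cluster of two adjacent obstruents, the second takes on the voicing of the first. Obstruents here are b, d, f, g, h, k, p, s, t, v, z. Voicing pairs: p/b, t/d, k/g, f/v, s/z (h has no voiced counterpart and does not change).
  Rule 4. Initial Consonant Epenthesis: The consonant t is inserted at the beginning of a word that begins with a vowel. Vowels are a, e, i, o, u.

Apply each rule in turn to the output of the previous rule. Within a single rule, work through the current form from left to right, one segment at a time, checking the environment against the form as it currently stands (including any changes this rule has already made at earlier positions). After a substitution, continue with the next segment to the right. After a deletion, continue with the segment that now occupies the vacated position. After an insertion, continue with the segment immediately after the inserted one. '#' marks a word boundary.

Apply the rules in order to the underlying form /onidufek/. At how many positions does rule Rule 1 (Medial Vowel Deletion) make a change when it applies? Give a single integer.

2

Rule 1 Medial Vowel Deletion: [onidufek] → [ondfek]
Rule 2 Velar Fronting: no change — [ondfek]
Rule 3 Progressive Voicing Assimilation: [ondfek] → [ondvek]
Rule 4 Initial Consonant Epenthesis: [ondvek] → [tondvek]
Rule Rule 1 changed 2 position(s).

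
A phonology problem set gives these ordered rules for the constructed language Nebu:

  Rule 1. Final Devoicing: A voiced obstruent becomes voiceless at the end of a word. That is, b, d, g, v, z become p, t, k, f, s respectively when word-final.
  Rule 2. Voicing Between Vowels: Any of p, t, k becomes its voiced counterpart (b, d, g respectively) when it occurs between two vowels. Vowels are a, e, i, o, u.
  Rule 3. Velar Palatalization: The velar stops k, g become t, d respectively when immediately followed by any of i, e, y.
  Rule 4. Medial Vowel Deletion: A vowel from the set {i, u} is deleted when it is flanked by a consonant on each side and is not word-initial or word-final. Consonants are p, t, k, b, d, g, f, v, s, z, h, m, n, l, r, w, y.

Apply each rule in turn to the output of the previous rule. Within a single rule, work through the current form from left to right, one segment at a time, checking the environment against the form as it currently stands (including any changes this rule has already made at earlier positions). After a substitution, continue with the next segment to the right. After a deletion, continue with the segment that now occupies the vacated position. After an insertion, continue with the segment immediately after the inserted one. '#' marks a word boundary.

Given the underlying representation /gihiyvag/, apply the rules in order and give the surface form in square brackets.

[dhyvak]

Rule 1 Final Devoicing: [gihiyvag] → [gihiyvak]
Rule 2 Voicing Between Vowels: no change — [gihiyvak]
Rule 3 Velar Palatalization: [gihiyvak] → [dihiyvak]
Rule 4 Medial Vowel Deletion: [dihiyvak] → [dhyvak]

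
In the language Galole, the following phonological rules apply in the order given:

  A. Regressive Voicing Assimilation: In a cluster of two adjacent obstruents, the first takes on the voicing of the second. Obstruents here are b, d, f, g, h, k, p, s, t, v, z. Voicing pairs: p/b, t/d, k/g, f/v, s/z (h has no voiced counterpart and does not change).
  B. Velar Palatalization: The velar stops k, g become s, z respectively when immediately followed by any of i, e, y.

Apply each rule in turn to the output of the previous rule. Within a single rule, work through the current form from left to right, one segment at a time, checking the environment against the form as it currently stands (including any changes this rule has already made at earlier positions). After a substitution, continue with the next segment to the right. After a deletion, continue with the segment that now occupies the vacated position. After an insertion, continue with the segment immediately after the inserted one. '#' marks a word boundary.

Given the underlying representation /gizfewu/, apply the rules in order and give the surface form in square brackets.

[zisfewu]

A Regressive Voicing Assimilation: [gizfewu] → [gisfewu]
B Velar Palatalization: [gisfewu] → [zisfewu]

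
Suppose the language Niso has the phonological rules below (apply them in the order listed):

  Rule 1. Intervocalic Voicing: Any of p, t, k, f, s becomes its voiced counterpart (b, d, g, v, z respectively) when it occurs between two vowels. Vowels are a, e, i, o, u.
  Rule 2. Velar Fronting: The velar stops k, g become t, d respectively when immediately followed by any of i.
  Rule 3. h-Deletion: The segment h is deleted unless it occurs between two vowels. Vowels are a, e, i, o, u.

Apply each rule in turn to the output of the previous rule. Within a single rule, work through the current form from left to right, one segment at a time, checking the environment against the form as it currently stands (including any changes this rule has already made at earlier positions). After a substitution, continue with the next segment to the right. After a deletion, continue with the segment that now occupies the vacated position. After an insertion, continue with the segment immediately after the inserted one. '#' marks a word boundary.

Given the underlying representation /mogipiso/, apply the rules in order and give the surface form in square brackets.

Rule 1 Intervocalic Voicing: [mogipiso] → [mogibizo]
Rule 2 Velar Fronting: [mogibizo] → [modibizo]
Rule 3 h-Deletion: no change — [modibizo]

[modibizo]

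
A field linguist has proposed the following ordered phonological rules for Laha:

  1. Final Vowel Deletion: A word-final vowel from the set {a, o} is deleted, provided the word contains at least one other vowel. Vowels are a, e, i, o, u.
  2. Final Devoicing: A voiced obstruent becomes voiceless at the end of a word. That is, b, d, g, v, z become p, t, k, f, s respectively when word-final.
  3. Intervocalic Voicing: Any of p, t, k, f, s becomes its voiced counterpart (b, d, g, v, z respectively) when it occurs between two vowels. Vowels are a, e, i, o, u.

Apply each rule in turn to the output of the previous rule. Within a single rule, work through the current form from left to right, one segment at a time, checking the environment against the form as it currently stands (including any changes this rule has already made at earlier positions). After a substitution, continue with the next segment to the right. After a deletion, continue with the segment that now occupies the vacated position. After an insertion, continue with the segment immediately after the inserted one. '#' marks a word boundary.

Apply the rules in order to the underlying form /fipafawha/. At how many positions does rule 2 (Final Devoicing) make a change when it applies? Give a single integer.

1 Final Vowel Deletion: [fipafawha] → [fipafawh]
2 Final Devoicing: no change — [fipafawh]
3 Intervocalic Voicing: [fipafawh] → [fibavawh]
Rule 2 changed 0 position(s).

0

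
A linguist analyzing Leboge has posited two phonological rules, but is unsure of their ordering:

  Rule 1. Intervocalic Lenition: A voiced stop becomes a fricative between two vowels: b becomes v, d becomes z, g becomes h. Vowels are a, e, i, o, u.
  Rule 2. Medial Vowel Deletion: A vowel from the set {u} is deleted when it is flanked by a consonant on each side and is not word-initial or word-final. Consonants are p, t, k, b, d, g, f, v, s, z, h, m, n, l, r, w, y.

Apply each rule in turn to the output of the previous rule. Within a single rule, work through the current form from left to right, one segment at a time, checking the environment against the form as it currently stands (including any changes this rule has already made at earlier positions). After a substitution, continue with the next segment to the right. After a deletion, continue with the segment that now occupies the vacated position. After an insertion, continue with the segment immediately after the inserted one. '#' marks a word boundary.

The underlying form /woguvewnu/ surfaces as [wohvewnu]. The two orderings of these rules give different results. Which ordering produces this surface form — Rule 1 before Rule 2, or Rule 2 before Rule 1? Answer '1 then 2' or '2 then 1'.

Order 1 then 2:
  1 Intervocalic Lenition: [woguvewnu] → [wohuvewnu]
  2 Medial Vowel Deletion: [wohuvewnu] → [wohvewnu]
  result: [wohvewnu]
Order 2 then 1:
  2 Medial Vowel Deletion: [woguvewnu] → [wogvewnu]
  1 Intervocalic Lenition: no change — [wogvewnu]
  result: [wogvewnu]

1 then 2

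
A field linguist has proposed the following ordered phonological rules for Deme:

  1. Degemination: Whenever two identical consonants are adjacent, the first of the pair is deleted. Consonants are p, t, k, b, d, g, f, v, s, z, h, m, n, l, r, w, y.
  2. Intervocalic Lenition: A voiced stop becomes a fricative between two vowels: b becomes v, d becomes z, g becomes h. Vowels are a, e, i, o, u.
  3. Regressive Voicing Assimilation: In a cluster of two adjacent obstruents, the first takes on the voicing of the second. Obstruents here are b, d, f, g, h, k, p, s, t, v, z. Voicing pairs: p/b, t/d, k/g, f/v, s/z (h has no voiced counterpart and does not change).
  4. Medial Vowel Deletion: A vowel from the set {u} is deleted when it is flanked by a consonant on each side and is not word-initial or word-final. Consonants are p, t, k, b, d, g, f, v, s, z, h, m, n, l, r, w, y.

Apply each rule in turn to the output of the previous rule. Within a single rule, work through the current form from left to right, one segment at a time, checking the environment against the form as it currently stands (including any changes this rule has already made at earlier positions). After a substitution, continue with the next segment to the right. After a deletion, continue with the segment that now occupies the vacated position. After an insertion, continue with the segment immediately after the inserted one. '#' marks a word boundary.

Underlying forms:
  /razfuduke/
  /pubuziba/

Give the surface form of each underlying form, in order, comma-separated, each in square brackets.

[rasfzke], [pvziva]

/razfuduke/:
  1 Degemination: no change — [razfuduke]
  2 Intervocalic Lenition: [razfuduke] → [razfuzuke]
  3 Regressive Voicing Assimilation: [razfuzuke] → [rasfuzuke]
  4 Medial Vowel Deletion: [rasfuzuke] → [rasfzke]
/pubuziba/:
  1 Degemination: no change — [pubuziba]
  2 Intervocalic Lenition: [pubuziba] → [puvuziva]
  3 Regressive Voicing Assimilation: no change — [puvuziva]
  4 Medial Vowel Deletion: [puvuziva] → [pvziva]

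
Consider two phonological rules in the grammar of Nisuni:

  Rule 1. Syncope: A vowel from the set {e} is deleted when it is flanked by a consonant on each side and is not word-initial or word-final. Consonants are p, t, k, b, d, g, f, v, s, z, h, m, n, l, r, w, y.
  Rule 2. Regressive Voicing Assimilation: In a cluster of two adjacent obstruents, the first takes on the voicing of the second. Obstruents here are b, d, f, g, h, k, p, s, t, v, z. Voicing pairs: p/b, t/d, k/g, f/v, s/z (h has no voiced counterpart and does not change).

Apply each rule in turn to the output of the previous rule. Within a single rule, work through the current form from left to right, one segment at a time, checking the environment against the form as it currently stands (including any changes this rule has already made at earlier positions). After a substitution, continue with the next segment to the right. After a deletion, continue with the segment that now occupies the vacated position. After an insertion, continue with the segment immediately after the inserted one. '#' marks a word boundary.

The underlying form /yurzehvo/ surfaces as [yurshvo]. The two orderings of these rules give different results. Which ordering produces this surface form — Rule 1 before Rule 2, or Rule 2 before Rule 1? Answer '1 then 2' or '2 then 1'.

Order 1 then 2:
  1 Syncope: [yurzehvo] → [yurzhvo]
  2 Regressive Voicing Assimilation: [yurzhvo] → [yurshvo]
  result: [yurshvo]
Order 2 then 1:
  2 Regressive Voicing Assimilation: no change — [yurzehvo]
  1 Syncope: [yurzehvo] → [yurzhvo]
  result: [yurzhvo]

1 then 2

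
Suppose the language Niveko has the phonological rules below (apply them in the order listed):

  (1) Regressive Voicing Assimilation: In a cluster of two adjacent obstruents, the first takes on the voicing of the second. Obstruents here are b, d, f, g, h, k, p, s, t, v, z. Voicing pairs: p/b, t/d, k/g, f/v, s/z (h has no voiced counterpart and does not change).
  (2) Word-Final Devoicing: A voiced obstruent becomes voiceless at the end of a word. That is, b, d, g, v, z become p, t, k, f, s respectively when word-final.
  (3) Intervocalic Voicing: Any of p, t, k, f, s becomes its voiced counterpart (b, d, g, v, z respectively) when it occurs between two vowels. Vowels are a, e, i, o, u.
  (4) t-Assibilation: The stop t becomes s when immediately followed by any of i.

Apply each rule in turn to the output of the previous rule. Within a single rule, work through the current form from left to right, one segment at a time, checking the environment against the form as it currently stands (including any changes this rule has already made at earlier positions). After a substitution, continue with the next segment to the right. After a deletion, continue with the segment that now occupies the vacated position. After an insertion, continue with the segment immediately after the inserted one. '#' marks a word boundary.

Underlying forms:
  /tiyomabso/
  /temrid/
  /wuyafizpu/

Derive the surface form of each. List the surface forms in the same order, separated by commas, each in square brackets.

/tiyomabso/:
  (1) Regressive Voicing Assimilation: [tiyomabso] → [tiyomapso]
  (2) Word-Final Devoicing: no change — [tiyomapso]
  (3) Intervocalic Voicing: no change — [tiyomapso]
  (4) t-Assibilation: [tiyomapso] → [siyomapso]
/temrid/:
  (1) Regressive Voicing Assimilation: no change — [temrid]
  (2) Word-Final Devoicing: [temrid] → [temrit]
  (3) Intervocalic Voicing: no change — [temrit]
  (4) t-Assibilation: no change — [temrit]
/wuyafizpu/:
  (1) Regressive Voicing Assimilation: [wuyafizpu] → [wuyafispu]
  (2) Word-Final Devoicing: no change — [wuyafispu]
  (3) Intervocalic Voicing: [wuyafispu] → [wuyavispu]
  (4) t-Assibilation: no change — [wuyavispu]

[siyomapso], [temrit], [wuyavispu]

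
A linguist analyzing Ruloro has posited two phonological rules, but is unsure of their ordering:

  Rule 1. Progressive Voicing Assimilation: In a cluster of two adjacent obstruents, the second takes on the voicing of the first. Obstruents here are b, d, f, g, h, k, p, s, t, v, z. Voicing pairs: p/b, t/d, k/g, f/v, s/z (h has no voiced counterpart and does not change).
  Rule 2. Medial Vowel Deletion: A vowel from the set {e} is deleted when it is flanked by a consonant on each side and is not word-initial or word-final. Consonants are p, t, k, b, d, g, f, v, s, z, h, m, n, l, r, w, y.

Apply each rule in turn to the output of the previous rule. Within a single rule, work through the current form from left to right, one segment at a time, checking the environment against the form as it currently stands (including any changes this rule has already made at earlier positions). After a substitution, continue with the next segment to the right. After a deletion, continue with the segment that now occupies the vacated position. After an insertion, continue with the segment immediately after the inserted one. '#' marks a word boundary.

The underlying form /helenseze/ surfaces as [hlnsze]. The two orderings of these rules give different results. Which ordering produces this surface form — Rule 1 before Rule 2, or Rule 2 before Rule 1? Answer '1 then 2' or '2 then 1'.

1 then 2

Order 1 then 2:
  1 Progressive Voicing Assimilation: no change — [helenseze]
  2 Medial Vowel Deletion: [helenseze] → [hlnsze]
  result: [hlnsze]
Order 2 then 1:
  2 Medial Vowel Deletion: [helenseze] → [hlnsze]
  1 Progressive Voicing Assimilation: [hlnsze] → [hlnsse]
  result: [hlnsse]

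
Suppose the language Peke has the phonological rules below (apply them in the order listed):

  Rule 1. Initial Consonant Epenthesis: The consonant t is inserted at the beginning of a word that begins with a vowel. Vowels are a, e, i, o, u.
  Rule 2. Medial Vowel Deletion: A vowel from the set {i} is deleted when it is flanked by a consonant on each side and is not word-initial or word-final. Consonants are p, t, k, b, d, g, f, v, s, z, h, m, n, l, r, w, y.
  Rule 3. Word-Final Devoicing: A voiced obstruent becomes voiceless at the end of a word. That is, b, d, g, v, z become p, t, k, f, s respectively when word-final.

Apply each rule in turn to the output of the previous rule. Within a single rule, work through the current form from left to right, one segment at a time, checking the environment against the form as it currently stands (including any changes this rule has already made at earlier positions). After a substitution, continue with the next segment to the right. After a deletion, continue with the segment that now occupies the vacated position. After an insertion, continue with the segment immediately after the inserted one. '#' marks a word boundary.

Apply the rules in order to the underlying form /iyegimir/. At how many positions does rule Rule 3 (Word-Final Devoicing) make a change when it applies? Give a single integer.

Rule 1 Initial Consonant Epenthesis: [iyegimir] → [tiyegimir]
Rule 2 Medial Vowel Deletion: [tiyegimir] → [tyegmr]
Rule 3 Word-Final Devoicing: no change — [tyegmr]
Rule Rule 3 changed 0 position(s).

0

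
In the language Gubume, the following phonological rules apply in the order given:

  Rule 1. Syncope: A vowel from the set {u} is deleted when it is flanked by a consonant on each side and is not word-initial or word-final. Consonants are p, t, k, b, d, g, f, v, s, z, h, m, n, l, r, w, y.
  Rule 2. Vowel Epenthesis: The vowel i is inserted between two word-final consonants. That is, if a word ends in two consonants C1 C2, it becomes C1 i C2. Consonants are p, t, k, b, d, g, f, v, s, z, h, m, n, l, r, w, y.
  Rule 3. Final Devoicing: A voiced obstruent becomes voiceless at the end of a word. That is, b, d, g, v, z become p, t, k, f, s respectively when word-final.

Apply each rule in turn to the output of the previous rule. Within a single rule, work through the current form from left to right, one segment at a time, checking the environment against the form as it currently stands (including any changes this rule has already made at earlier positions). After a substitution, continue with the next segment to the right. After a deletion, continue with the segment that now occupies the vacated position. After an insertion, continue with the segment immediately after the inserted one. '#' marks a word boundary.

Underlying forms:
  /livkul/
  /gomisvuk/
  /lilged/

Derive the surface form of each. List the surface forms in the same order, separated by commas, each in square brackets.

/livkul/:
  Rule 1 Syncope: [livkul] → [livkl]
  Rule 2 Vowel Epenthesis: [livkl] → [livkil]
  Rule 3 Final Devoicing: no change — [livkil]
/gomisvuk/:
  Rule 1 Syncope: [gomisvuk] → [gomisvk]
  Rule 2 Vowel Epenthesis: [gomisvk] → [gomisvik]
  Rule 3 Final Devoicing: no change — [gomisvik]
/lilged/:
  Rule 1 Syncope: no change — [lilged]
  Rule 2 Vowel Epenthesis: no change — [lilged]
  Rule 3 Final Devoicing: [lilged] → [lilget]

[livkil], [gomisvik], [lilget]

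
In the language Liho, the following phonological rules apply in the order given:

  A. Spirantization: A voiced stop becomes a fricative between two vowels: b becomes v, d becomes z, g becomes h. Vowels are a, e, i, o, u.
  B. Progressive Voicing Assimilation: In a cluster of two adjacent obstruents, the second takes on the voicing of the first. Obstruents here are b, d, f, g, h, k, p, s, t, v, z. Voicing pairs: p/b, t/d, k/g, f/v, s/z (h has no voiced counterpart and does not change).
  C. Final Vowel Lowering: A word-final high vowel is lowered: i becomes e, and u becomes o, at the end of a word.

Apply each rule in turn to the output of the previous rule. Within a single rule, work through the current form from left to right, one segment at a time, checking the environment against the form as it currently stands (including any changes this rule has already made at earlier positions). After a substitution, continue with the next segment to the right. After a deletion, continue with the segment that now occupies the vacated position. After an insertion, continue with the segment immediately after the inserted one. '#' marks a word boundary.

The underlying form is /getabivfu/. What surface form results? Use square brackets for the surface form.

A Spirantization: [getabivfu] → [getavivfu]
B Progressive Voicing Assimilation: [getavivfu] → [getavivvu]
C Final Vowel Lowering: [getavivvu] → [getavivvo]

[getavivvo]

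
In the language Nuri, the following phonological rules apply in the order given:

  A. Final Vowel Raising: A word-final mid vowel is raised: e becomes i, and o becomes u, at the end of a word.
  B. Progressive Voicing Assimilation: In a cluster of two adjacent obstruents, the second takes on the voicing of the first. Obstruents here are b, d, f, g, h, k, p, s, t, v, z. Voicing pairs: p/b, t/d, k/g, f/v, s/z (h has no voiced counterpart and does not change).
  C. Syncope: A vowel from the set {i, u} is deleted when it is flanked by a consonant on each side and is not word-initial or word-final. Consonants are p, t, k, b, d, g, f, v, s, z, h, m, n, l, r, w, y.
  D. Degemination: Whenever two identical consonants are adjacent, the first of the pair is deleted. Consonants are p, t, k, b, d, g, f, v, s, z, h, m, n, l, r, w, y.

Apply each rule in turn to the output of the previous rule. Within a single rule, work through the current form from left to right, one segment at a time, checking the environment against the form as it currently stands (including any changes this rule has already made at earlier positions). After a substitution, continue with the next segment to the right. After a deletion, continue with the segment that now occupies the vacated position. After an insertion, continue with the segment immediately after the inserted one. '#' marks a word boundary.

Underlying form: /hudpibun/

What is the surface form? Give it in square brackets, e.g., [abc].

[hdbn]

A Final Vowel Raising: no change — [hudpibun]
B Progressive Voicing Assimilation: [hudpibun] → [hudbibun]
C Syncope: [hudbibun] → [hdbbn]
D Degemination: [hdbbn] → [hdbn]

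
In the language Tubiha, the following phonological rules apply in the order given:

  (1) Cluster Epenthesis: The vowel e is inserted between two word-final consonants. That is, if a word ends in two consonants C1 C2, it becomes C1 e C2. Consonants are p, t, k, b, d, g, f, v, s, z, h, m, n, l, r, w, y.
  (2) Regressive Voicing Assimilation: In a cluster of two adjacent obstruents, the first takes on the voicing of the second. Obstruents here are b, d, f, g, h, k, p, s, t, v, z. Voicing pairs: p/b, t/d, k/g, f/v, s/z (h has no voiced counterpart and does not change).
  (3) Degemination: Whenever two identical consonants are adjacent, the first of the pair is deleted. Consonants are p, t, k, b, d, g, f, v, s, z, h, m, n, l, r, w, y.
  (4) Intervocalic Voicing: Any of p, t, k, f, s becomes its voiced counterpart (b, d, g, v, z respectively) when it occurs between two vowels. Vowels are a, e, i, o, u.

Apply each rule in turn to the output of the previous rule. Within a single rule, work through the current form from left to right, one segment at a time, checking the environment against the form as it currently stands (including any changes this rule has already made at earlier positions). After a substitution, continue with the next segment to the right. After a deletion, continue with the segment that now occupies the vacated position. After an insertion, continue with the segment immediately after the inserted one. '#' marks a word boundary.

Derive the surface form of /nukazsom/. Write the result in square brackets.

[nugazom]

(1) Cluster Epenthesis: no change — [nukazsom]
(2) Regressive Voicing Assimilation: [nukazsom] → [nukassom]
(3) Degemination: [nukassom] → [nukasom]
(4) Intervocalic Voicing: [nukasom] → [nugazom]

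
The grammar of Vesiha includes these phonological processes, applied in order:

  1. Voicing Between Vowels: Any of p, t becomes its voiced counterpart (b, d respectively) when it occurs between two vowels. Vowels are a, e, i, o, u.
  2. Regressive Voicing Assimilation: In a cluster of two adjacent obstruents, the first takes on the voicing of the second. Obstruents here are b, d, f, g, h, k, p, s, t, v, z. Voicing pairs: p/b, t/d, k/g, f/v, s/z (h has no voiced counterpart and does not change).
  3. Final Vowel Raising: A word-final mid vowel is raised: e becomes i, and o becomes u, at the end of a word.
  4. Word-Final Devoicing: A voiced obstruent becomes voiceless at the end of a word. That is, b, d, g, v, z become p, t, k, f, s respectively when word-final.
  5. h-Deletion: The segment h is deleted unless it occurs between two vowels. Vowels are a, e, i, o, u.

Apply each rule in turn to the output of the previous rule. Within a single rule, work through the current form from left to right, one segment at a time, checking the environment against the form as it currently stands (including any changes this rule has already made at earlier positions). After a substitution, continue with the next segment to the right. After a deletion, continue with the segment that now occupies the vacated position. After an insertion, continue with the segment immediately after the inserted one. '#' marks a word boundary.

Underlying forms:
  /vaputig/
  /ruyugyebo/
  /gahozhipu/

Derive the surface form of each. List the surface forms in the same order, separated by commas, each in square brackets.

/vaputig/:
  1 Voicing Between Vowels: [vaputig] → [vabudig]
  2 Regressive Voicing Assimilation: no change — [vabudig]
  3 Final Vowel Raising: no change — [vabudig]
  4 Word-Final Devoicing: [vabudig] → [vabudik]
  5 h-Deletion: no change — [vabudik]
/ruyugyebo/:
  1 Voicing Between Vowels: no change — [ruyugyebo]
  2 Regressive Voicing Assimilation: no change — [ruyugyebo]
  3 Final Vowel Raising: [ruyugyebo] → [ruyugyebu]
  4 Word-Final Devoicing: no change — [ruyugyebu]
  5 h-Deletion: no change — [ruyugyebu]
/gahozhipu/:
  1 Voicing Between Vowels: [gahozhipu] → [gahozhibu]
  2 Regressive Voicing Assimilation: [gahozhibu] → [gahoshibu]
  3 Final Vowel Raising: no change — [gahoshibu]
  4 Word-Final Devoicing: no change — [gahoshibu]
  5 h-Deletion: [gahoshibu] → [gahosibu]

[vabudik], [ruyugyebu], [gahosibu]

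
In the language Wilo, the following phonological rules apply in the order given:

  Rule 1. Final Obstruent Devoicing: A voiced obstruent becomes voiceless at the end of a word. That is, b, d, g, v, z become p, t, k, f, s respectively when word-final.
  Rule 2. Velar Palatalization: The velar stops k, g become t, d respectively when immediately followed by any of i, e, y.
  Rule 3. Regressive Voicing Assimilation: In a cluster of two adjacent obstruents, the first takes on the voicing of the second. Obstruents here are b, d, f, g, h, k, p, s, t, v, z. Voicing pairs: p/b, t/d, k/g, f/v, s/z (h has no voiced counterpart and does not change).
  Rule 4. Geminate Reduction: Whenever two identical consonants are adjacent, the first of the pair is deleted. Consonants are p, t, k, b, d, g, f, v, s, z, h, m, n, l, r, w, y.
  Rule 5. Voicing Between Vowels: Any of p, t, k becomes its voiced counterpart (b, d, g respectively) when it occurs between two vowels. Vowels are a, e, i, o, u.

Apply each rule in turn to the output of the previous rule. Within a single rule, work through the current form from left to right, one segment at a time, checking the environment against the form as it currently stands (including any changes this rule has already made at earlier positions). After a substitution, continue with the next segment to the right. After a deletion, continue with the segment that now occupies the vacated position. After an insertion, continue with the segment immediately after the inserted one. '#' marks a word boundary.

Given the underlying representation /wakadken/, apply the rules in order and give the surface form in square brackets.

[wagaden]

Rule 1 Final Obstruent Devoicing: no change — [wakadken]
Rule 2 Velar Palatalization: [wakadken] → [wakadten]
Rule 3 Regressive Voicing Assimilation: [wakadten] → [wakatten]
Rule 4 Geminate Reduction: [wakatten] → [wakaten]
Rule 5 Voicing Between Vowels: [wakaten] → [wagaden]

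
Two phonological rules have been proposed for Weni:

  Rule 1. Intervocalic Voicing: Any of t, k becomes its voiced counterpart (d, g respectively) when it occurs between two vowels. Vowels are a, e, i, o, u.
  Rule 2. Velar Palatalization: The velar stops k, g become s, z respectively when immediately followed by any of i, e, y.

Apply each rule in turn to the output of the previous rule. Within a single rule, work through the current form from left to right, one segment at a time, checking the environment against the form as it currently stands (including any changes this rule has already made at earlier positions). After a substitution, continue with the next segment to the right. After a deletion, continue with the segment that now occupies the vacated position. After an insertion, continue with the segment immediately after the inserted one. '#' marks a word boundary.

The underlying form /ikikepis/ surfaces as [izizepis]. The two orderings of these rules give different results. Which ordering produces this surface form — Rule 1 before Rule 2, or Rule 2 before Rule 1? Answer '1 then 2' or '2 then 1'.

1 then 2

Order 1 then 2:
  1 Intervocalic Voicing: [ikikepis] → [igigepis]
  2 Velar Palatalization: [igigepis] → [izizepis]
  result: [izizepis]
Order 2 then 1:
  2 Velar Palatalization: [ikikepis] → [isisepis]
  1 Intervocalic Voicing: no change — [isisepis]
  result: [isisepis]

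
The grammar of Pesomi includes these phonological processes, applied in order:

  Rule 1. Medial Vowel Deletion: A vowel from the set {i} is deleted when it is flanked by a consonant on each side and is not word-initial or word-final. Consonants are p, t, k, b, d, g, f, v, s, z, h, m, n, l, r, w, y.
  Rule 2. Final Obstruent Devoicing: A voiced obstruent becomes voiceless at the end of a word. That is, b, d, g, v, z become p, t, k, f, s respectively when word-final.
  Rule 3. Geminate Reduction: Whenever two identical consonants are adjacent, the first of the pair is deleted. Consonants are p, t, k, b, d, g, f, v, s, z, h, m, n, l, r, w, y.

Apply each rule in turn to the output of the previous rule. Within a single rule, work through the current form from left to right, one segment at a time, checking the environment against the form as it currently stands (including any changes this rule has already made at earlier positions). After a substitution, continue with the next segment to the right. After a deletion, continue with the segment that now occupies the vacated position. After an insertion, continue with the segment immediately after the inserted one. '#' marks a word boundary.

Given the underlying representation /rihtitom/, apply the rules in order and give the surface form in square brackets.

Rule 1 Medial Vowel Deletion: [rihtitom] → [rhttom]
Rule 2 Final Obstruent Devoicing: no change — [rhttom]
Rule 3 Geminate Reduction: [rhttom] → [rhtom]

[rhtom]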